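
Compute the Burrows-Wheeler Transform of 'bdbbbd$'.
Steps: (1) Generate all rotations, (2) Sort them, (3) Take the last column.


Rotations (sorted):
  0: $bdbbbd -> last char: d
  1: bbbd$bd -> last char: d
  2: bbd$bdb -> last char: b
  3: bd$bdbb -> last char: b
  4: bdbbbd$ -> last char: $
  5: d$bdbbb -> last char: b
  6: dbbbd$b -> last char: b


BWT = ddbb$bb


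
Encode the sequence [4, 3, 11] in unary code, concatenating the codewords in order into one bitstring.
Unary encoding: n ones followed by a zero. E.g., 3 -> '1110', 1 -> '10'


Encode each number as n ones followed by a terminating 0:
  4 -> 11110 (5 bits)
  3 -> 1110 (4 bits)
  11 -> 111111111110 (12 bits)
Total length = 5 + 4 + 12 = 21 bits.

Unary([4, 3, 11]) = 111101110111111111110 (21 bits)


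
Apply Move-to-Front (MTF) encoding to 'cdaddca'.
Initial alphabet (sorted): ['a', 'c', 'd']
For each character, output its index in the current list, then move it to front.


MTF encoding:
'c': index 1 in ['a', 'c', 'd'] -> ['c', 'a', 'd']
'd': index 2 in ['c', 'a', 'd'] -> ['d', 'c', 'a']
'a': index 2 in ['d', 'c', 'a'] -> ['a', 'd', 'c']
'd': index 1 in ['a', 'd', 'c'] -> ['d', 'a', 'c']
'd': index 0 in ['d', 'a', 'c'] -> ['d', 'a', 'c']
'c': index 2 in ['d', 'a', 'c'] -> ['c', 'd', 'a']
'a': index 2 in ['c', 'd', 'a'] -> ['a', 'c', 'd']


Output: [1, 2, 2, 1, 0, 2, 2]


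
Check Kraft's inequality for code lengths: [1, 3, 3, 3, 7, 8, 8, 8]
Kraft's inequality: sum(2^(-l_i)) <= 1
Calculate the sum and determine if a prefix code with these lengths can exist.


Sum = 2^(-1) + 2^(-3) + 2^(-3) + 2^(-3) + 2^(-7) + 2^(-8) + 2^(-8) + 2^(-8)
    = 0.5 + 0.125 + 0.125 + 0.125 + 0.0078125 + 0.00390625 + 0.00390625 + 0.00390625
    = 229/256 = 0.89453125
Since 0.89453125 <= 1, Kraft's inequality IS satisfied.
A prefix code with these lengths CAN exist.

Kraft sum = 0.89453125. Satisfied.


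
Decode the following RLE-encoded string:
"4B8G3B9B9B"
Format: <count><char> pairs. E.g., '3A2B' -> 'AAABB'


Expanding each <count><char> pair:
  4B -> 'BBBB'
  8G -> 'GGGGGGGG'
  3B -> 'BBB'
  9B -> 'BBBBBBBBB'
  9B -> 'BBBBBBBBB'

Decoded = BBBBGGGGGGGGBBBBBBBBBBBBBBBBBBBBB


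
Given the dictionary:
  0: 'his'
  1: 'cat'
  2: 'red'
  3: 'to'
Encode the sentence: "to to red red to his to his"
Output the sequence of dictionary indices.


Look up each word in the dictionary:
  'to' -> 3
  'to' -> 3
  'red' -> 2
  'red' -> 2
  'to' -> 3
  'his' -> 0
  'to' -> 3
  'his' -> 0

Encoded: [3, 3, 2, 2, 3, 0, 3, 0]


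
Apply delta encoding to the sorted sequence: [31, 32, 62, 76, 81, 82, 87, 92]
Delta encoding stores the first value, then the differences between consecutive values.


First value: 31
Deltas:
  32 - 31 = 1
  62 - 32 = 30
  76 - 62 = 14
  81 - 76 = 5
  82 - 81 = 1
  87 - 82 = 5
  92 - 87 = 5


Delta encoded: [31, 1, 30, 14, 5, 1, 5, 5]


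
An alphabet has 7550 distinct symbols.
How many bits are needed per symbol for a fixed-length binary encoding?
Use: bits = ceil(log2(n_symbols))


log2(7550) = 12.8823
Bracket: 2^12 = 4096 < 7550 <= 2^13 = 8192
So ceil(log2(7550)) = 13

bits = ceil(log2(7550)) = ceil(12.8823) = 13 bits


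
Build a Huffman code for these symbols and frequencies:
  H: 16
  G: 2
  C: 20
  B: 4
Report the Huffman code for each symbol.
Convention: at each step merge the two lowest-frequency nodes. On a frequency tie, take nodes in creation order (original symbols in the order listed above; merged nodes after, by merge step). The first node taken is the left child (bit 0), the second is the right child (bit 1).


Huffman tree construction:
Step 1: Merge G(2) + B(4) = 6
Step 2: Merge (G+B)(6) + H(16) = 22
Step 3: Merge C(20) + ((G+B)+H)(22) = 42
Read each symbol's code off the tree from the root (left child = 0, right child = 1).

Codes:
  H: 11 (length 2)
  G: 100 (length 3)
  C: 0 (length 1)
  B: 101 (length 3)
Average code length: 70/42 = 1.6667 bits/symbol


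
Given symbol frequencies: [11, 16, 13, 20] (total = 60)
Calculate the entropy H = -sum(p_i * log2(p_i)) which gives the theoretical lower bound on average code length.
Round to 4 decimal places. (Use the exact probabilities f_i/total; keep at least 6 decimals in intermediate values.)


Per-symbol terms -p_i * log2(p_i) with p_i = f_i/60:
  p = 11/60 = 0.183333: log2(p) = -2.447459, -p*log2(p) = 0.448701
  p = 16/60 = 0.266667: log2(p) = -1.906891, -p*log2(p) = 0.508504
  p = 13/60 = 0.216667: log2(p) = -2.206451, -p*log2(p) = 0.478064
  p = 20/60 = 0.333333: log2(p) = -1.584963, -p*log2(p) = 0.528321
H = 0.448701 + 0.508504 + 0.478064 + 0.528321 = 1.963590

H = 1.9636 bits/symbol


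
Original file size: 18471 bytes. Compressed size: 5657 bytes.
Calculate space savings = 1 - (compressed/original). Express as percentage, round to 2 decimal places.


ratio = compressed/original = 5657/18471 = 0.306264
savings = 1 - ratio = 1 - 0.306264 = 0.693736
as a percentage: 0.693736 * 100 = 69.37%

Space savings = 1 - 5657/18471 = 69.37%


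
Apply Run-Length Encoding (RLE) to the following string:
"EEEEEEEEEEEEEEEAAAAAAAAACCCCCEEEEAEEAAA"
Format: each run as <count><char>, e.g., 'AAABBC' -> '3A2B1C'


Scanning runs left to right:
  i=0: run of 'E' x 15 -> '15E'
  i=15: run of 'A' x 9 -> '9A'
  i=24: run of 'C' x 5 -> '5C'
  i=29: run of 'E' x 4 -> '4E'
  i=33: run of 'A' x 1 -> '1A'
  i=34: run of 'E' x 2 -> '2E'
  i=36: run of 'A' x 3 -> '3A'

RLE = 15E9A5C4E1A2E3A


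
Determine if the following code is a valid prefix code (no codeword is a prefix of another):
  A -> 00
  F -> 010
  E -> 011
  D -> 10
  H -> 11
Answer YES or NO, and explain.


Checking each pair (does one codeword prefix another?):
  A='00' vs F='010': no prefix
  A='00' vs E='011': no prefix
  A='00' vs D='10': no prefix
  A='00' vs H='11': no prefix
  F='010' vs A='00': no prefix
  F='010' vs E='011': no prefix
  F='010' vs D='10': no prefix
  F='010' vs H='11': no prefix
  E='011' vs A='00': no prefix
  E='011' vs F='010': no prefix
  E='011' vs D='10': no prefix
  E='011' vs H='11': no prefix
  D='10' vs A='00': no prefix
  D='10' vs F='010': no prefix
  D='10' vs E='011': no prefix
  D='10' vs H='11': no prefix
  H='11' vs A='00': no prefix
  H='11' vs F='010': no prefix
  H='11' vs E='011': no prefix
  H='11' vs D='10': no prefix
No violation found over all pairs.

YES -- this is a valid prefix code. No codeword is a prefix of any other codeword.


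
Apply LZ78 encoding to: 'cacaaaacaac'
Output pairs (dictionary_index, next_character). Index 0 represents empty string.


LZ78 encoding steps:
Dictionary: {0: ''}
Step 1: w='' (idx 0), next='c' -> output (0, 'c'), add 'c' as idx 1
Step 2: w='' (idx 0), next='a' -> output (0, 'a'), add 'a' as idx 2
Step 3: w='c' (idx 1), next='a' -> output (1, 'a'), add 'ca' as idx 3
Step 4: w='a' (idx 2), next='a' -> output (2, 'a'), add 'aa' as idx 4
Step 5: w='a' (idx 2), next='c' -> output (2, 'c'), add 'ac' as idx 5
Step 6: w='aa' (idx 4), next='c' -> output (4, 'c'), add 'aac' as idx 6


Encoded: [(0, 'c'), (0, 'a'), (1, 'a'), (2, 'a'), (2, 'c'), (4, 'c')]


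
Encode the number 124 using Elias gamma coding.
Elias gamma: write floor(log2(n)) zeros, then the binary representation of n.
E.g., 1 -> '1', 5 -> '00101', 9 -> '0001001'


num_bits = floor(log2(124)) + 1 = 7
leading_zeros = num_bits - 1 = 6
binary(124) = 1111100

Elias gamma(124) = '000000' + '1111100' = 0000001111100 (13 bits)


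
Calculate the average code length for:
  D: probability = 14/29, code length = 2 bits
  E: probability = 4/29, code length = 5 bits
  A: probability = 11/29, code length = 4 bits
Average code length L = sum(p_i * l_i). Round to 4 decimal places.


Weighted contributions p_i * l_i:
  D: (14/29) * 2 = 28/29
  E: (4/29) * 5 = 20/29
  A: (11/29) * 4 = 44/29
Sum = (28 + 20 + 44)/29 = 92/29

L = 92/29 = 3.1724 bits/symbol


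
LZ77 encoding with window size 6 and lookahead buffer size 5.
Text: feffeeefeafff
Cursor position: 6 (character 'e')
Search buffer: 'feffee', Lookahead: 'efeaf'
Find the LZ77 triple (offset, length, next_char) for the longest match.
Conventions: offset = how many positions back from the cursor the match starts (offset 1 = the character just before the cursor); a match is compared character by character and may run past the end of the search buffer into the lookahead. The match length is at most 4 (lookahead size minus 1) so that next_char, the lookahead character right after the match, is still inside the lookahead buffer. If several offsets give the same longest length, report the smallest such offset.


Try each offset into the search buffer:
  offset=1 (pos 5, char 'e'): match length 1
  offset=2 (pos 4, char 'e'): match length 1
  offset=3 (pos 3, char 'f'): match length 0
  offset=4 (pos 2, char 'f'): match length 0
  offset=5 (pos 1, char 'e'): match length 2
  offset=6 (pos 0, char 'f'): match length 0
Longest match has length 2 at offset 5.
next_char = character at position 6 + 2 = 8 -> 'e'

Best match: offset=5, length=2 (matching 'ef' starting at position 1)
LZ77 triple: (5, 2, 'e')


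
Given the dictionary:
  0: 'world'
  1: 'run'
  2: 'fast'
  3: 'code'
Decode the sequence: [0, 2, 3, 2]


Look up each index in the dictionary:
  0 -> 'world'
  2 -> 'fast'
  3 -> 'code'
  2 -> 'fast'

Decoded: "world fast code fast"


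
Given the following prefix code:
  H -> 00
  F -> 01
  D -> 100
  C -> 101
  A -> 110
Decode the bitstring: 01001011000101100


Decoding step by step:
Bits 01 -> F
Bits 00 -> H
Bits 101 -> C
Bits 100 -> D
Bits 01 -> F
Bits 01 -> F
Bits 100 -> D


Decoded message: FHCDFFD


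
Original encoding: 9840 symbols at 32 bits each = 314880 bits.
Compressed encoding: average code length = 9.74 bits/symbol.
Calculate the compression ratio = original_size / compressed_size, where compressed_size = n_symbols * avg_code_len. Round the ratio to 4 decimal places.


original_size = n_symbols * orig_bits = 9840 * 32 = 314880 bits
compressed_size = n_symbols * avg_code_len = 9840 * 9.74 = 95841.6 bits
ratio = original_size / compressed_size = 314880 / 95841.6 = 3.2854

Compression ratio = 3.2854


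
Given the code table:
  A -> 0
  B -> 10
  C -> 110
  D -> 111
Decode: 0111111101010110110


Decoding:
0 -> A
111 -> D
111 -> D
10 -> B
10 -> B
10 -> B
110 -> C
110 -> C


Result: ADDBBBCC


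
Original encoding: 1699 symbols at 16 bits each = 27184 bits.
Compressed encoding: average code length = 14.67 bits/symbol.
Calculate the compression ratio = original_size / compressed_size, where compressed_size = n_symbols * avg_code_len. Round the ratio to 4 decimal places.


original_size = n_symbols * orig_bits = 1699 * 16 = 27184 bits
compressed_size = n_symbols * avg_code_len = 1699 * 14.67 = 24924.33 bits
ratio = original_size / compressed_size = 27184 / 24924.33 = 1.0907

Compression ratio = 1.0907


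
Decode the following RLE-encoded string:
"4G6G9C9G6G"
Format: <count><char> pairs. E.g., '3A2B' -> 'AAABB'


Expanding each <count><char> pair:
  4G -> 'GGGG'
  6G -> 'GGGGGG'
  9C -> 'CCCCCCCCC'
  9G -> 'GGGGGGGGG'
  6G -> 'GGGGGG'

Decoded = GGGGGGGGGGCCCCCCCCCGGGGGGGGGGGGGGG


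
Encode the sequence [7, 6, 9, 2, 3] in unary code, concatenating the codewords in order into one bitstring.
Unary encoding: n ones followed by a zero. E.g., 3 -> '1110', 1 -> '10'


Encode each number as n ones followed by a terminating 0:
  7 -> 11111110 (8 bits)
  6 -> 1111110 (7 bits)
  9 -> 1111111110 (10 bits)
  2 -> 110 (3 bits)
  3 -> 1110 (4 bits)
Total length = 8 + 7 + 10 + 3 + 4 = 32 bits.

Unary([7, 6, 9, 2, 3]) = 11111110111111011111111101101110 (32 bits)


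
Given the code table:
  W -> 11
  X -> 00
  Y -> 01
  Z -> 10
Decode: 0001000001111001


Decoding:
00 -> X
01 -> Y
00 -> X
00 -> X
01 -> Y
11 -> W
10 -> Z
01 -> Y


Result: XYXXYWZY


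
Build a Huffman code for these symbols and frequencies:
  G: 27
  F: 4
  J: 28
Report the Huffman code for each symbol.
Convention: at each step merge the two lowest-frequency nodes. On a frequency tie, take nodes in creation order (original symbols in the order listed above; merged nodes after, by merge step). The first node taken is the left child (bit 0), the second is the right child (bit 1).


Huffman tree construction:
Step 1: Merge F(4) + G(27) = 31
Step 2: Merge J(28) + (F+G)(31) = 59
Read each symbol's code off the tree from the root (left child = 0, right child = 1).

Codes:
  G: 11 (length 2)
  F: 10 (length 2)
  J: 0 (length 1)
Average code length: 90/59 = 1.5254 bits/symbol


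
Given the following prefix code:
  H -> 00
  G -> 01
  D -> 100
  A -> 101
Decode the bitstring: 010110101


Decoding step by step:
Bits 01 -> G
Bits 01 -> G
Bits 101 -> A
Bits 01 -> G


Decoded message: GGAG


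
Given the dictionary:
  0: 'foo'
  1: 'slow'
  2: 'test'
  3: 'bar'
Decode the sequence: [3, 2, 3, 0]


Look up each index in the dictionary:
  3 -> 'bar'
  2 -> 'test'
  3 -> 'bar'
  0 -> 'foo'

Decoded: "bar test bar foo"


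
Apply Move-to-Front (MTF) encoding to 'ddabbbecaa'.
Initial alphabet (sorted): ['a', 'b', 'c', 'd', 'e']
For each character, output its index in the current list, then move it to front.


MTF encoding:
'd': index 3 in ['a', 'b', 'c', 'd', 'e'] -> ['d', 'a', 'b', 'c', 'e']
'd': index 0 in ['d', 'a', 'b', 'c', 'e'] -> ['d', 'a', 'b', 'c', 'e']
'a': index 1 in ['d', 'a', 'b', 'c', 'e'] -> ['a', 'd', 'b', 'c', 'e']
'b': index 2 in ['a', 'd', 'b', 'c', 'e'] -> ['b', 'a', 'd', 'c', 'e']
'b': index 0 in ['b', 'a', 'd', 'c', 'e'] -> ['b', 'a', 'd', 'c', 'e']
'b': index 0 in ['b', 'a', 'd', 'c', 'e'] -> ['b', 'a', 'd', 'c', 'e']
'e': index 4 in ['b', 'a', 'd', 'c', 'e'] -> ['e', 'b', 'a', 'd', 'c']
'c': index 4 in ['e', 'b', 'a', 'd', 'c'] -> ['c', 'e', 'b', 'a', 'd']
'a': index 3 in ['c', 'e', 'b', 'a', 'd'] -> ['a', 'c', 'e', 'b', 'd']
'a': index 0 in ['a', 'c', 'e', 'b', 'd'] -> ['a', 'c', 'e', 'b', 'd']


Output: [3, 0, 1, 2, 0, 0, 4, 4, 3, 0]


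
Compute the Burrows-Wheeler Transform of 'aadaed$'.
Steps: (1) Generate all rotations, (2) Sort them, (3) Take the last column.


Rotations (sorted):
  0: $aadaed -> last char: d
  1: aadaed$ -> last char: $
  2: adaed$a -> last char: a
  3: aed$aad -> last char: d
  4: d$aadae -> last char: e
  5: daed$aa -> last char: a
  6: ed$aada -> last char: a


BWT = d$adeaa


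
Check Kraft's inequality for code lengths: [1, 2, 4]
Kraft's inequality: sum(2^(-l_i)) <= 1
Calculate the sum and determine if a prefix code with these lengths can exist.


Sum = 2^(-1) + 2^(-2) + 2^(-4)
    = 0.5 + 0.25 + 0.0625
    = 13/16 = 0.8125
Since 0.8125 <= 1, Kraft's inequality IS satisfied.
A prefix code with these lengths CAN exist.

Kraft sum = 0.8125. Satisfied.


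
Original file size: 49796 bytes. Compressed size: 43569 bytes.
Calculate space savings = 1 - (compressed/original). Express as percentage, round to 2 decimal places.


ratio = compressed/original = 43569/49796 = 0.87495
savings = 1 - ratio = 1 - 0.87495 = 0.12505
as a percentage: 0.12505 * 100 = 12.51%

Space savings = 1 - 43569/49796 = 12.51%


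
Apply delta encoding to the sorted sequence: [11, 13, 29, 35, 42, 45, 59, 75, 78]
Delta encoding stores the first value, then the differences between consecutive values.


First value: 11
Deltas:
  13 - 11 = 2
  29 - 13 = 16
  35 - 29 = 6
  42 - 35 = 7
  45 - 42 = 3
  59 - 45 = 14
  75 - 59 = 16
  78 - 75 = 3


Delta encoded: [11, 2, 16, 6, 7, 3, 14, 16, 3]


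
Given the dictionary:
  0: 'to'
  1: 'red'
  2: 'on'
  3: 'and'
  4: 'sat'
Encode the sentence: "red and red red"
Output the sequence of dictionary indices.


Look up each word in the dictionary:
  'red' -> 1
  'and' -> 3
  'red' -> 1
  'red' -> 1

Encoded: [1, 3, 1, 1]


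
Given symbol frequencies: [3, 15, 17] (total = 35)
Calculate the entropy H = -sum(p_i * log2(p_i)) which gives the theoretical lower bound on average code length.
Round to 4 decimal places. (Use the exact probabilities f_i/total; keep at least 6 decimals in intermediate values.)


Per-symbol terms -p_i * log2(p_i) with p_i = f_i/35:
  p = 3/35 = 0.085714: log2(p) = -3.544321, -p*log2(p) = 0.303799
  p = 15/35 = 0.428571: log2(p) = -1.222392, -p*log2(p) = 0.523882
  p = 17/35 = 0.485714: log2(p) = -1.041820, -p*log2(p) = 0.506027
H = 0.303799 + 0.523882 + 0.506027 = 1.333708

H = 1.3337 bits/symbol


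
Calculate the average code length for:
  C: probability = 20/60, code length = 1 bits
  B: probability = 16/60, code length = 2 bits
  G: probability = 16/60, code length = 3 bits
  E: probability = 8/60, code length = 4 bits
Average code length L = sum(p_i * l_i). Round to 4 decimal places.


Weighted contributions p_i * l_i:
  C: (20/60) * 1 = 20/60
  B: (16/60) * 2 = 32/60
  G: (16/60) * 3 = 48/60
  E: (8/60) * 4 = 32/60
Sum = (20 + 32 + 48 + 32)/60 = 132/60

L = 132/60 = 2.2000 bits/symbol


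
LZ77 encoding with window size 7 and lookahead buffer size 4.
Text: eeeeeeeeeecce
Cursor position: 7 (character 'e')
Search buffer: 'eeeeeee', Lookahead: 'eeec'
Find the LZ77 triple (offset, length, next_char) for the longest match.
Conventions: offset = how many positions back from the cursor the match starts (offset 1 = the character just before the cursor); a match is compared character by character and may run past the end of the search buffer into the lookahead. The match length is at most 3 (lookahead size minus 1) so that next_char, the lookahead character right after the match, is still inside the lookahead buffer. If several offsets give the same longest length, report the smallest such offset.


Try each offset into the search buffer:
  offset=1 (pos 6, char 'e'): match length 3
  offset=2 (pos 5, char 'e'): match length 3
  offset=3 (pos 4, char 'e'): match length 3
  offset=4 (pos 3, char 'e'): match length 3
  offset=5 (pos 2, char 'e'): match length 3
  offset=6 (pos 1, char 'e'): match length 3
  offset=7 (pos 0, char 'e'): match length 3
Longest match has length 3, found at offsets 1, 2, 3, 4, 5, 6, 7; take the smallest, offset 1.
next_char = character at position 7 + 3 = 10 -> 'c'

Best match: offset=1, length=3 (matching 'eee' starting at position 6)
LZ77 triple: (1, 3, 'c')


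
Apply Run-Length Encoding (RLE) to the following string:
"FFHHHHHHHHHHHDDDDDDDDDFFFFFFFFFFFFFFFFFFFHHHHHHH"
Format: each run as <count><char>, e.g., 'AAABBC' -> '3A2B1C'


Scanning runs left to right:
  i=0: run of 'F' x 2 -> '2F'
  i=2: run of 'H' x 11 -> '11H'
  i=13: run of 'D' x 9 -> '9D'
  i=22: run of 'F' x 19 -> '19F'
  i=41: run of 'H' x 7 -> '7H'

RLE = 2F11H9D19F7H


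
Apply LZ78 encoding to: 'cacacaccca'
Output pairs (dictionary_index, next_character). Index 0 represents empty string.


LZ78 encoding steps:
Dictionary: {0: ''}
Step 1: w='' (idx 0), next='c' -> output (0, 'c'), add 'c' as idx 1
Step 2: w='' (idx 0), next='a' -> output (0, 'a'), add 'a' as idx 2
Step 3: w='c' (idx 1), next='a' -> output (1, 'a'), add 'ca' as idx 3
Step 4: w='ca' (idx 3), next='c' -> output (3, 'c'), add 'cac' as idx 4
Step 5: w='c' (idx 1), next='c' -> output (1, 'c'), add 'cc' as idx 5
Step 6: w='a' (idx 2), end of input -> output (2, '')


Encoded: [(0, 'c'), (0, 'a'), (1, 'a'), (3, 'c'), (1, 'c'), (2, '')]


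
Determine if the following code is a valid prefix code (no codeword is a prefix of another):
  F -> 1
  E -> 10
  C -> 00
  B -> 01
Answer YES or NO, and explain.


Checking each pair (does one codeword prefix another?):
  F='1' vs E='10': prefix -- VIOLATION

NO -- this is NOT a valid prefix code. F (1) is a prefix of E (10).


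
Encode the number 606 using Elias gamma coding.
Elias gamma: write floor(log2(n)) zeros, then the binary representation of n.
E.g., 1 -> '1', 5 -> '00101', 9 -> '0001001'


num_bits = floor(log2(606)) + 1 = 10
leading_zeros = num_bits - 1 = 9
binary(606) = 1001011110

Elias gamma(606) = '000000000' + '1001011110' = 0000000001001011110 (19 bits)


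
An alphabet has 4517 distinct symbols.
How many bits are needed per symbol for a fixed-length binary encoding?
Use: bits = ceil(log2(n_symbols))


log2(4517) = 12.1411
Bracket: 2^12 = 4096 < 4517 <= 2^13 = 8192
So ceil(log2(4517)) = 13

bits = ceil(log2(4517)) = ceil(12.1411) = 13 bits


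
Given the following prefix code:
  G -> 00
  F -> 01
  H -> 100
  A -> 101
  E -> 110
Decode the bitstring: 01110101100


Decoding step by step:
Bits 01 -> F
Bits 110 -> E
Bits 101 -> A
Bits 100 -> H


Decoded message: FEAH


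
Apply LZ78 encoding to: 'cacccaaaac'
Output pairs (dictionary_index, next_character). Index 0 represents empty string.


LZ78 encoding steps:
Dictionary: {0: ''}
Step 1: w='' (idx 0), next='c' -> output (0, 'c'), add 'c' as idx 1
Step 2: w='' (idx 0), next='a' -> output (0, 'a'), add 'a' as idx 2
Step 3: w='c' (idx 1), next='c' -> output (1, 'c'), add 'cc' as idx 3
Step 4: w='c' (idx 1), next='a' -> output (1, 'a'), add 'ca' as idx 4
Step 5: w='a' (idx 2), next='a' -> output (2, 'a'), add 'aa' as idx 5
Step 6: w='a' (idx 2), next='c' -> output (2, 'c'), add 'ac' as idx 6


Encoded: [(0, 'c'), (0, 'a'), (1, 'c'), (1, 'a'), (2, 'a'), (2, 'c')]


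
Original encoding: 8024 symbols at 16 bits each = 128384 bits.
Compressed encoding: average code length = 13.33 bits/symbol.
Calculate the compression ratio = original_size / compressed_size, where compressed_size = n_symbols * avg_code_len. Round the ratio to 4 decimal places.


original_size = n_symbols * orig_bits = 8024 * 16 = 128384 bits
compressed_size = n_symbols * avg_code_len = 8024 * 13.33 = 106959.92 bits
ratio = original_size / compressed_size = 128384 / 106959.92 = 1.2003

Compression ratio = 1.2003


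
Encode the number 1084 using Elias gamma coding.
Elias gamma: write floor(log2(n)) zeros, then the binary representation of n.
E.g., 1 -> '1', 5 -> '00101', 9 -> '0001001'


num_bits = floor(log2(1084)) + 1 = 11
leading_zeros = num_bits - 1 = 10
binary(1084) = 10000111100

Elias gamma(1084) = '0000000000' + '10000111100' = 000000000010000111100 (21 bits)


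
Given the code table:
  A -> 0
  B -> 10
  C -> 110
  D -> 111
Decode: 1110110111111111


Decoding:
111 -> D
0 -> A
110 -> C
111 -> D
111 -> D
111 -> D


Result: DACDDD


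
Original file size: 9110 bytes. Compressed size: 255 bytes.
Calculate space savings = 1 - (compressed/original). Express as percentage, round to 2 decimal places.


ratio = compressed/original = 255/9110 = 0.027991
savings = 1 - ratio = 1 - 0.027991 = 0.972009
as a percentage: 0.972009 * 100 = 97.2%

Space savings = 1 - 255/9110 = 97.2%


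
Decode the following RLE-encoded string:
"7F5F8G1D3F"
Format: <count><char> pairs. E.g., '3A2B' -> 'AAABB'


Expanding each <count><char> pair:
  7F -> 'FFFFFFF'
  5F -> 'FFFFF'
  8G -> 'GGGGGGGG'
  1D -> 'D'
  3F -> 'FFF'

Decoded = FFFFFFFFFFFFGGGGGGGGDFFF


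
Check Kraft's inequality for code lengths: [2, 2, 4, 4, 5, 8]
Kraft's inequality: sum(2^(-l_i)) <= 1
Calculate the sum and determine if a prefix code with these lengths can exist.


Sum = 2^(-2) + 2^(-2) + 2^(-4) + 2^(-4) + 2^(-5) + 2^(-8)
    = 0.25 + 0.25 + 0.0625 + 0.0625 + 0.03125 + 0.00390625
    = 169/256 = 0.66015625
Since 0.66015625 <= 1, Kraft's inequality IS satisfied.
A prefix code with these lengths CAN exist.

Kraft sum = 0.66015625. Satisfied.


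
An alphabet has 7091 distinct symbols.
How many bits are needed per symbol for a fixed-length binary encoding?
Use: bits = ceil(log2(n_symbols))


log2(7091) = 12.7918
Bracket: 2^12 = 4096 < 7091 <= 2^13 = 8192
So ceil(log2(7091)) = 13

bits = ceil(log2(7091)) = ceil(12.7918) = 13 bits


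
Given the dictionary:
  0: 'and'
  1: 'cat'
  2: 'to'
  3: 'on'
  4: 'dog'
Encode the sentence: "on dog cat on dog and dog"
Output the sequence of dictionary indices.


Look up each word in the dictionary:
  'on' -> 3
  'dog' -> 4
  'cat' -> 1
  'on' -> 3
  'dog' -> 4
  'and' -> 0
  'dog' -> 4

Encoded: [3, 4, 1, 3, 4, 0, 4]


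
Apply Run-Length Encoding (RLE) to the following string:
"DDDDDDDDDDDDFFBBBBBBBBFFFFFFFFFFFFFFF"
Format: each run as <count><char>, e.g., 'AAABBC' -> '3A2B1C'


Scanning runs left to right:
  i=0: run of 'D' x 12 -> '12D'
  i=12: run of 'F' x 2 -> '2F'
  i=14: run of 'B' x 8 -> '8B'
  i=22: run of 'F' x 15 -> '15F'

RLE = 12D2F8B15F


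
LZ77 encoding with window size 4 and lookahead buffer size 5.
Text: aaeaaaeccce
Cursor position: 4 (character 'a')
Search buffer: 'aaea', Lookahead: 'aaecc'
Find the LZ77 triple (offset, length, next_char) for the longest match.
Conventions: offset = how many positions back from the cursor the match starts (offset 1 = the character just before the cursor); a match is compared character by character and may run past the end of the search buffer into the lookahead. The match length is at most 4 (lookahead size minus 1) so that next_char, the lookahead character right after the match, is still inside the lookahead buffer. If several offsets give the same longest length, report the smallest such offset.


Try each offset into the search buffer:
  offset=1 (pos 3, char 'a'): match length 2
  offset=2 (pos 2, char 'e'): match length 0
  offset=3 (pos 1, char 'a'): match length 1
  offset=4 (pos 0, char 'a'): match length 3
Longest match has length 3 at offset 4.
next_char = character at position 4 + 3 = 7 -> 'c'

Best match: offset=4, length=3 (matching 'aae' starting at position 0)
LZ77 triple: (4, 3, 'c')


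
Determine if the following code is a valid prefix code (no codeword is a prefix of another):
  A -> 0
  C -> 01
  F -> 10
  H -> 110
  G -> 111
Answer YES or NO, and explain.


Checking each pair (does one codeword prefix another?):
  A='0' vs C='01': prefix -- VIOLATION

NO -- this is NOT a valid prefix code. A (0) is a prefix of C (01).


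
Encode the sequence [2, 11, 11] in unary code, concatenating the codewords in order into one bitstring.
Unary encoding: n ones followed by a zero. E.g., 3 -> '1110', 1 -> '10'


Encode each number as n ones followed by a terminating 0:
  2 -> 110 (3 bits)
  11 -> 111111111110 (12 bits)
  11 -> 111111111110 (12 bits)
Total length = 3 + 12 + 12 = 27 bits.

Unary([2, 11, 11]) = 110111111111110111111111110 (27 bits)


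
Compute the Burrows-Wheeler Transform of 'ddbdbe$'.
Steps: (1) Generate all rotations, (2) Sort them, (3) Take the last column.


Rotations (sorted):
  0: $ddbdbe -> last char: e
  1: bdbe$dd -> last char: d
  2: be$ddbd -> last char: d
  3: dbdbe$d -> last char: d
  4: dbe$ddb -> last char: b
  5: ddbdbe$ -> last char: $
  6: e$ddbdb -> last char: b


BWT = edddb$b


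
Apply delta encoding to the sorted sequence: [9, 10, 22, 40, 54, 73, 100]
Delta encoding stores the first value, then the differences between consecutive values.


First value: 9
Deltas:
  10 - 9 = 1
  22 - 10 = 12
  40 - 22 = 18
  54 - 40 = 14
  73 - 54 = 19
  100 - 73 = 27


Delta encoded: [9, 1, 12, 18, 14, 19, 27]


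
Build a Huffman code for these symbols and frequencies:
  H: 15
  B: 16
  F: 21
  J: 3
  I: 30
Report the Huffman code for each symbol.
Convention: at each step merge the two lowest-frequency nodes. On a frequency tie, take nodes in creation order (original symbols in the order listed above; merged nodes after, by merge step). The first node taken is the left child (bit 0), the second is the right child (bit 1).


Huffman tree construction:
Step 1: Merge J(3) + H(15) = 18
Step 2: Merge B(16) + (J+H)(18) = 34
Step 3: Merge F(21) + I(30) = 51
Step 4: Merge (B+(J+H))(34) + (F+I)(51) = 85
Read each symbol's code off the tree from the root (left child = 0, right child = 1).

Codes:
  H: 011 (length 3)
  B: 00 (length 2)
  F: 10 (length 2)
  J: 010 (length 3)
  I: 11 (length 2)
Average code length: 188/85 = 2.2118 bits/symbol


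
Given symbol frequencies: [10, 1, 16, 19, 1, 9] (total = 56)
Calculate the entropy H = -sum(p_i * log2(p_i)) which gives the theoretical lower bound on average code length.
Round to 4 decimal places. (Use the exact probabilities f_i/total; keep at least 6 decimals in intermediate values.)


Per-symbol terms -p_i * log2(p_i) with p_i = f_i/56:
  p = 10/56 = 0.178571: log2(p) = -2.485427, -p*log2(p) = 0.443826
  p = 1/56 = 0.017857: log2(p) = -5.807355, -p*log2(p) = 0.103703
  p = 16/56 = 0.285714: log2(p) = -1.807355, -p*log2(p) = 0.516387
  p = 19/56 = 0.339286: log2(p) = -1.559427, -p*log2(p) = 0.529091
  p = 1/56 = 0.017857: log2(p) = -5.807355, -p*log2(p) = 0.103703
  p = 9/56 = 0.160714: log2(p) = -2.637430, -p*log2(p) = 0.423873
H = 0.443826 + 0.103703 + 0.516387 + 0.529091 + 0.103703 + 0.423873 = 2.120583

H = 2.1206 bits/symbol


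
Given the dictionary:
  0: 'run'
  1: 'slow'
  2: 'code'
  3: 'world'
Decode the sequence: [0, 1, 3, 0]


Look up each index in the dictionary:
  0 -> 'run'
  1 -> 'slow'
  3 -> 'world'
  0 -> 'run'

Decoded: "run slow world run"


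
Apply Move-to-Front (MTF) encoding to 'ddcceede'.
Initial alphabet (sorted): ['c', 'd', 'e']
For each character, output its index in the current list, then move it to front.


MTF encoding:
'd': index 1 in ['c', 'd', 'e'] -> ['d', 'c', 'e']
'd': index 0 in ['d', 'c', 'e'] -> ['d', 'c', 'e']
'c': index 1 in ['d', 'c', 'e'] -> ['c', 'd', 'e']
'c': index 0 in ['c', 'd', 'e'] -> ['c', 'd', 'e']
'e': index 2 in ['c', 'd', 'e'] -> ['e', 'c', 'd']
'e': index 0 in ['e', 'c', 'd'] -> ['e', 'c', 'd']
'd': index 2 in ['e', 'c', 'd'] -> ['d', 'e', 'c']
'e': index 1 in ['d', 'e', 'c'] -> ['e', 'd', 'c']


Output: [1, 0, 1, 0, 2, 0, 2, 1]


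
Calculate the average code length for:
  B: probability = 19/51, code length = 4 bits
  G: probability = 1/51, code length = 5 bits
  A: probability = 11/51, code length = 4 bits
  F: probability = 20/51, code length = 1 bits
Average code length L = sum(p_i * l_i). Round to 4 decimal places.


Weighted contributions p_i * l_i:
  B: (19/51) * 4 = 76/51
  G: (1/51) * 5 = 5/51
  A: (11/51) * 4 = 44/51
  F: (20/51) * 1 = 20/51
Sum = (76 + 5 + 44 + 20)/51 = 145/51

L = 145/51 = 2.8431 bits/symbol


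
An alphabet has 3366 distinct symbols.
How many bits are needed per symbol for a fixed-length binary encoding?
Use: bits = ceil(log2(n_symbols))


log2(3366) = 11.7168
Bracket: 2^11 = 2048 < 3366 <= 2^12 = 4096
So ceil(log2(3366)) = 12

bits = ceil(log2(3366)) = ceil(11.7168) = 12 bits


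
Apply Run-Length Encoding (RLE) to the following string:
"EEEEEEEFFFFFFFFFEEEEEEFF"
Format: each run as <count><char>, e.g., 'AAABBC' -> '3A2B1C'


Scanning runs left to right:
  i=0: run of 'E' x 7 -> '7E'
  i=7: run of 'F' x 9 -> '9F'
  i=16: run of 'E' x 6 -> '6E'
  i=22: run of 'F' x 2 -> '2F'

RLE = 7E9F6E2F


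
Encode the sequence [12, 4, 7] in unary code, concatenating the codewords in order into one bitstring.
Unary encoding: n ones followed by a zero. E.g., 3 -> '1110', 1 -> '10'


Encode each number as n ones followed by a terminating 0:
  12 -> 1111111111110 (13 bits)
  4 -> 11110 (5 bits)
  7 -> 11111110 (8 bits)
Total length = 13 + 5 + 8 = 26 bits.

Unary([12, 4, 7]) = 11111111111101111011111110 (26 bits)


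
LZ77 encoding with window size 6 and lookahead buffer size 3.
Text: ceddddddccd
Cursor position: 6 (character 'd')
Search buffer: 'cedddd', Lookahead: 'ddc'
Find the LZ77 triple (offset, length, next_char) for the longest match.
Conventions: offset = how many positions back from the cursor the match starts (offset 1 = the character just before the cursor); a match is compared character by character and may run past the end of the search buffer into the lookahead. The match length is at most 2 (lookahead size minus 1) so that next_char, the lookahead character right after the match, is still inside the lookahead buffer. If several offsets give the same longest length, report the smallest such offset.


Try each offset into the search buffer:
  offset=1 (pos 5, char 'd'): match length 2
  offset=2 (pos 4, char 'd'): match length 2
  offset=3 (pos 3, char 'd'): match length 2
  offset=4 (pos 2, char 'd'): match length 2
  offset=5 (pos 1, char 'e'): match length 0
  offset=6 (pos 0, char 'c'): match length 0
Longest match has length 2, found at offsets 1, 2, 3, 4; take the smallest, offset 1.
next_char = character at position 6 + 2 = 8 -> 'c'

Best match: offset=1, length=2 (matching 'dd' starting at position 5)
LZ77 triple: (1, 2, 'c')


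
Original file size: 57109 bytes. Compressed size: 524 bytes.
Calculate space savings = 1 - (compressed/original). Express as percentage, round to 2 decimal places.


ratio = compressed/original = 524/57109 = 0.009175
savings = 1 - ratio = 1 - 0.009175 = 0.990825
as a percentage: 0.990825 * 100 = 99.08%

Space savings = 1 - 524/57109 = 99.08%


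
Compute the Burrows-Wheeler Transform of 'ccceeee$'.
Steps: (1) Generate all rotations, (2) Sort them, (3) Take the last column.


Rotations (sorted):
  0: $ccceeee -> last char: e
  1: ccceeee$ -> last char: $
  2: cceeee$c -> last char: c
  3: ceeee$cc -> last char: c
  4: e$ccceee -> last char: e
  5: ee$cccee -> last char: e
  6: eee$ccce -> last char: e
  7: eeee$ccc -> last char: c


BWT = e$cceeec


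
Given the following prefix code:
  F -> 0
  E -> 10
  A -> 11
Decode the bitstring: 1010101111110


Decoding step by step:
Bits 10 -> E
Bits 10 -> E
Bits 10 -> E
Bits 11 -> A
Bits 11 -> A
Bits 11 -> A
Bits 0 -> F


Decoded message: EEEAAAF


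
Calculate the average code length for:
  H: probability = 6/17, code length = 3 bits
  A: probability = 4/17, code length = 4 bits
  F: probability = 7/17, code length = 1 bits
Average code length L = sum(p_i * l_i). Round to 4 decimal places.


Weighted contributions p_i * l_i:
  H: (6/17) * 3 = 18/17
  A: (4/17) * 4 = 16/17
  F: (7/17) * 1 = 7/17
Sum = (18 + 16 + 7)/17 = 41/17

L = 41/17 = 2.4118 bits/symbol


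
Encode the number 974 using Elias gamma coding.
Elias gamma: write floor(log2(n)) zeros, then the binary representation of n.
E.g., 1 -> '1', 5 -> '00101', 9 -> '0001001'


num_bits = floor(log2(974)) + 1 = 10
leading_zeros = num_bits - 1 = 9
binary(974) = 1111001110

Elias gamma(974) = '000000000' + '1111001110' = 0000000001111001110 (19 bits)


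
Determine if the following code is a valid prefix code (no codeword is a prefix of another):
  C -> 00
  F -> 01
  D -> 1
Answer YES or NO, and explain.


Checking each pair (does one codeword prefix another?):
  C='00' vs F='01': no prefix
  C='00' vs D='1': no prefix
  F='01' vs C='00': no prefix
  F='01' vs D='1': no prefix
  D='1' vs C='00': no prefix
  D='1' vs F='01': no prefix
No violation found over all pairs.

YES -- this is a valid prefix code. No codeword is a prefix of any other codeword.


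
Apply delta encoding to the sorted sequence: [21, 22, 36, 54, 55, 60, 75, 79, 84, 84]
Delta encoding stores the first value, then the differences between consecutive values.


First value: 21
Deltas:
  22 - 21 = 1
  36 - 22 = 14
  54 - 36 = 18
  55 - 54 = 1
  60 - 55 = 5
  75 - 60 = 15
  79 - 75 = 4
  84 - 79 = 5
  84 - 84 = 0


Delta encoded: [21, 1, 14, 18, 1, 5, 15, 4, 5, 0]


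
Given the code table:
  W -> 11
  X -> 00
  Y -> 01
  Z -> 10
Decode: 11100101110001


Decoding:
11 -> W
10 -> Z
01 -> Y
01 -> Y
11 -> W
00 -> X
01 -> Y


Result: WZYYWXY


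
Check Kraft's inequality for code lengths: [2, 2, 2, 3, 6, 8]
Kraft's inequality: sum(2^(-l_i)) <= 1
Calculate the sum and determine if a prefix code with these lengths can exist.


Sum = 2^(-2) + 2^(-2) + 2^(-2) + 2^(-3) + 2^(-6) + 2^(-8)
    = 0.25 + 0.25 + 0.25 + 0.125 + 0.015625 + 0.00390625
    = 229/256 = 0.89453125
Since 0.89453125 <= 1, Kraft's inequality IS satisfied.
A prefix code with these lengths CAN exist.

Kraft sum = 0.89453125. Satisfied.


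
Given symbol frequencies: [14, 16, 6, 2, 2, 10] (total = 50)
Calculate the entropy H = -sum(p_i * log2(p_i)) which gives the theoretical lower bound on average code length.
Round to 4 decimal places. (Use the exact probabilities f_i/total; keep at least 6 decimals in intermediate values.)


Per-symbol terms -p_i * log2(p_i) with p_i = f_i/50:
  p = 14/50 = 0.280000: log2(p) = -1.836501, -p*log2(p) = 0.514220
  p = 16/50 = 0.320000: log2(p) = -1.643856, -p*log2(p) = 0.526034
  p = 6/50 = 0.120000: log2(p) = -3.058894, -p*log2(p) = 0.367067
  p = 2/50 = 0.040000: log2(p) = -4.643856, -p*log2(p) = 0.185754
  p = 2/50 = 0.040000: log2(p) = -4.643856, -p*log2(p) = 0.185754
  p = 10/50 = 0.200000: log2(p) = -2.321928, -p*log2(p) = 0.464386
H = 0.514220 + 0.526034 + 0.367067 + 0.185754 + 0.185754 + 0.464386 = 2.243215

H = 2.2432 bits/symbol


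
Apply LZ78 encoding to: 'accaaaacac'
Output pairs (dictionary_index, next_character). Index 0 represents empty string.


LZ78 encoding steps:
Dictionary: {0: ''}
Step 1: w='' (idx 0), next='a' -> output (0, 'a'), add 'a' as idx 1
Step 2: w='' (idx 0), next='c' -> output (0, 'c'), add 'c' as idx 2
Step 3: w='c' (idx 2), next='a' -> output (2, 'a'), add 'ca' as idx 3
Step 4: w='a' (idx 1), next='a' -> output (1, 'a'), add 'aa' as idx 4
Step 5: w='a' (idx 1), next='c' -> output (1, 'c'), add 'ac' as idx 5
Step 6: w='ac' (idx 5), end of input -> output (5, '')


Encoded: [(0, 'a'), (0, 'c'), (2, 'a'), (1, 'a'), (1, 'c'), (5, '')]


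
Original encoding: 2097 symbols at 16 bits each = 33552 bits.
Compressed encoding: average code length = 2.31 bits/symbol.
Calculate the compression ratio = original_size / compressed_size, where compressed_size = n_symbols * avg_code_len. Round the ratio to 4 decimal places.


original_size = n_symbols * orig_bits = 2097 * 16 = 33552 bits
compressed_size = n_symbols * avg_code_len = 2097 * 2.31 = 4844.07 bits
ratio = original_size / compressed_size = 33552 / 4844.07 = 6.9264

Compression ratio = 6.9264


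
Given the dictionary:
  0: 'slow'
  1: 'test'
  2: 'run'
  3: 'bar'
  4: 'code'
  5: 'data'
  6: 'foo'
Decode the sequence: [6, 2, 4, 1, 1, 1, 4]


Look up each index in the dictionary:
  6 -> 'foo'
  2 -> 'run'
  4 -> 'code'
  1 -> 'test'
  1 -> 'test'
  1 -> 'test'
  4 -> 'code'

Decoded: "foo run code test test test code"


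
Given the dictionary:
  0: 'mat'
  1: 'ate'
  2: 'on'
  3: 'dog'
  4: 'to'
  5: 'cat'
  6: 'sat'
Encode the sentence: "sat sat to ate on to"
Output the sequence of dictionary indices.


Look up each word in the dictionary:
  'sat' -> 6
  'sat' -> 6
  'to' -> 4
  'ate' -> 1
  'on' -> 2
  'to' -> 4

Encoded: [6, 6, 4, 1, 2, 4]


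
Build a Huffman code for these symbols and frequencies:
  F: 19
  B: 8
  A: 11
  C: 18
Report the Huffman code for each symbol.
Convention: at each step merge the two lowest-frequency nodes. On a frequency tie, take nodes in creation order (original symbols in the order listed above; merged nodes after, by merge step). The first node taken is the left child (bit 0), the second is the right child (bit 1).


Huffman tree construction:
Step 1: Merge B(8) + A(11) = 19
Step 2: Merge C(18) + F(19) = 37
Step 3: Merge (B+A)(19) + (C+F)(37) = 56
Read each symbol's code off the tree from the root (left child = 0, right child = 1).

Codes:
  F: 11 (length 2)
  B: 00 (length 2)
  A: 01 (length 2)
  C: 10 (length 2)
Average code length: 112/56 = 2.0000 bits/symbol


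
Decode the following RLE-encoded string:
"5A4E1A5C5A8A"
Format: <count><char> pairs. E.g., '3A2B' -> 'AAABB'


Expanding each <count><char> pair:
  5A -> 'AAAAA'
  4E -> 'EEEE'
  1A -> 'A'
  5C -> 'CCCCC'
  5A -> 'AAAAA'
  8A -> 'AAAAAAAA'

Decoded = AAAAAEEEEACCCCCAAAAAAAAAAAAA


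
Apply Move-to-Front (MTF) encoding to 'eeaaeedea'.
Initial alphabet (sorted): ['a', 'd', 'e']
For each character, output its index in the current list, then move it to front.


MTF encoding:
'e': index 2 in ['a', 'd', 'e'] -> ['e', 'a', 'd']
'e': index 0 in ['e', 'a', 'd'] -> ['e', 'a', 'd']
'a': index 1 in ['e', 'a', 'd'] -> ['a', 'e', 'd']
'a': index 0 in ['a', 'e', 'd'] -> ['a', 'e', 'd']
'e': index 1 in ['a', 'e', 'd'] -> ['e', 'a', 'd']
'e': index 0 in ['e', 'a', 'd'] -> ['e', 'a', 'd']
'd': index 2 in ['e', 'a', 'd'] -> ['d', 'e', 'a']
'e': index 1 in ['d', 'e', 'a'] -> ['e', 'd', 'a']
'a': index 2 in ['e', 'd', 'a'] -> ['a', 'e', 'd']


Output: [2, 0, 1, 0, 1, 0, 2, 1, 2]


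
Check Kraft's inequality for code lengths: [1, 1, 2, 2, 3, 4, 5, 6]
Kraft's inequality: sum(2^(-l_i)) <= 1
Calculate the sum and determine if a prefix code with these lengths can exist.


Sum = 2^(-1) + 2^(-1) + 2^(-2) + 2^(-2) + 2^(-3) + 2^(-4) + 2^(-5) + 2^(-6)
    = 0.5 + 0.5 + 0.25 + 0.25 + 0.125 + 0.0625 + 0.03125 + 0.015625
    = 111/64 = 1.734375
Since 1.734375 > 1, Kraft's inequality is NOT satisfied.
A prefix code with these lengths CANNOT exist.

Kraft sum = 1.734375. Not satisfied.
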